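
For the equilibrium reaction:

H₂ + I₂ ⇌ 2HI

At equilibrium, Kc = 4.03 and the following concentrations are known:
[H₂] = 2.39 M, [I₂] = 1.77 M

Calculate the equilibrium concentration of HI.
[HI] = 4.1289 M

Kc = ([HI]^2) / ([H₂] × [I₂]) = 4.03
[HI]^2 = Kc · (reactant terms)/(other product terms) = 4.03 · 4.2303 / 1 = 17.048
[HI] = (17.048)^(1/2) = 4.1289 M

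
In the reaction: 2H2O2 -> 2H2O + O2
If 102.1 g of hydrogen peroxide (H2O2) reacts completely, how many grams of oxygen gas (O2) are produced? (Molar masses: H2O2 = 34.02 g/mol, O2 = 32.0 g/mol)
Moles of H2O2 = 102.1 g ÷ 34.02 g/mol = 3.00118 mol
Mole ratio: 1 mol O2 / 2 mol H2O2
Moles of O2 = 3.00118 × (1/2) = 1.50059 mol
Mass of O2 = 1.50059 mol × 32.0 g/mol = 48.02 g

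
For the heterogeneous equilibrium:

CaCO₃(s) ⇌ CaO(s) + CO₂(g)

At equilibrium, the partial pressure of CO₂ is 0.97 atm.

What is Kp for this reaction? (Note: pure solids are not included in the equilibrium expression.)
K_p = 0.97

Solids (CaCO₃, CaO) have activity 1 and are excluded.
Kp = P(CO₂) = 0.97.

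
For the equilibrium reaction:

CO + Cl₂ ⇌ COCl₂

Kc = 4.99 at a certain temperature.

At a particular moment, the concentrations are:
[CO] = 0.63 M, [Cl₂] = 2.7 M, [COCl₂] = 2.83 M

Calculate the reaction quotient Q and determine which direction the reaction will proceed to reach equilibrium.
Q = 1.664, Q < K, reaction proceeds forward (toward products)

Q = ([COCl₂]) / ([CO] × [Cl₂])
  = ((2.83)) / ((0.63)·(2.7)) = 2.83/1.701 = 1.664
Since Q = 1.664 < Kc = 4.99, the reaction proceeds forward (toward products) to reach equilibrium.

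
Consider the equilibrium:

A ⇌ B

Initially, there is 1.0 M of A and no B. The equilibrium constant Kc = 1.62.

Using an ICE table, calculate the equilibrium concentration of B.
[B] = 0.618 M

ICE: [A] = 1.0 − x, [B] = x.
Kc = x/(1.0 − x) = 1.62 ⇒ x = 1.62·1.0/(1 + 1.62) = 1.62/2.62 = 0.6183.
[B] = x = 0.618 M.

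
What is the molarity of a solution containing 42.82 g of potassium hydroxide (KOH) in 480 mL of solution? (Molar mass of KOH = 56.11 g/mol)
Moles of KOH = 42.82 g ÷ 56.11 g/mol = 0.763144 mol
Volume = 480 mL = 0.48 L
Molarity = 0.763144 mol ÷ 0.48 L = 1.59 M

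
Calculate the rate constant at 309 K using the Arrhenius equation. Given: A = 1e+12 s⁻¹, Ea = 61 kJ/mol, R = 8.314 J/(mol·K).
4.87e+01 s⁻¹

k = A·exp(-Ea/(R·T)) = 1e+12·exp(-61000/(8.314·309)) = 1e+12·exp(-23.7444) = 1e+12·4.8746e-11 = 4.87e+01 s⁻¹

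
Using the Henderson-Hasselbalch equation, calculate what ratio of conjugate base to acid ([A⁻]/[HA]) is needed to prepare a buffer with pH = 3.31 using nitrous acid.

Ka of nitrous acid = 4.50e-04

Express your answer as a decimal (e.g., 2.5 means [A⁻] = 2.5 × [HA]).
[A⁻]/[HA] = 0.919

pKa = −log(4.50e-04) = 3.3468. pH = pKa + log([A⁻]/[HA]). 3.31 = 3.3468 + log(ratio). log(ratio) = 3.31 − 3.3468 = -0.0368. ratio = 10^(-0.0368) = 0.919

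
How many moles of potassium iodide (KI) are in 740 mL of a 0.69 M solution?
Moles = Molarity × Volume (L)
Moles = 0.69 M × 0.74 L = 0.5106 mol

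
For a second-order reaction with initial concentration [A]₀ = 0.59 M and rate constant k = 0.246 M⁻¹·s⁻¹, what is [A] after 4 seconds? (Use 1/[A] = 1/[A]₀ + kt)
0.3733 M

1/[A] = 1/[A]₀ + k·t = 1/0.59 + (0.246)·(4) = 1.6949 + 0.9840 = 2.6789
[A] = 1/2.6789 = 0.3733 M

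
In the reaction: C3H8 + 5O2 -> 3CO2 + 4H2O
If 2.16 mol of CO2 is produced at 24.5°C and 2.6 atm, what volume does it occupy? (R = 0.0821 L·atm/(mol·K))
T = 24.5°C + 273.15 = 297.65 K
V = nRT/P = (2.16 × 0.0821 × 297.65) / 2.6
V = 20.30 L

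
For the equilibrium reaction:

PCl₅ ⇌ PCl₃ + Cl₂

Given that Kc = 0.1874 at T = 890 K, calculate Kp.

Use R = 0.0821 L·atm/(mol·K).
K_p = 13.6931

Δn = (moles gaseous products) − (moles gaseous reactants) = 1
T = 890 K; RT = 0.0821 × 890 = 73.069
Kp = Kc·(RT)^Δn = 0.1874 × (73.069)^1 = 0.1874 × 73.069 = 13.6931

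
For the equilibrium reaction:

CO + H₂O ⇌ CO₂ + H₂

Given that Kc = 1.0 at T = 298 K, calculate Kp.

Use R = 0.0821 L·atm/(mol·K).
K_p = 1.0000

Δn = (moles gaseous products) − (moles gaseous reactants) = 0
T = 298 K; RT = 0.0821 × 298 = 24.4658
Kp = Kc·(RT)^Δn = 1.0 × (24.4658)^0 = 1.0 × 1 = 1.0000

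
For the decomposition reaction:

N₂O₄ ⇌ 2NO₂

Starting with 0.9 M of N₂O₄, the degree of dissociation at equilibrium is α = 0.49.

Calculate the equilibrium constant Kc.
K_c = 1.6948

x = α·[A]₀ = 0.49 × 0.9 = 0.441 M dissociated.
At eq: [N₂O₄] = 0.9 − 0.441 = 0.459 M; [NO₂] = 2x = 0.882 M.
Kc = [NO₂]²/[N₂O₄] = (0.882)²/0.459 = 1.695.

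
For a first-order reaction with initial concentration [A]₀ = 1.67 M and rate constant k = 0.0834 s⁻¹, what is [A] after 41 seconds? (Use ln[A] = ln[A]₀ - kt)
0.0547 M

ln[A] = ln[A]₀ - k·t = ln(1.67) - (0.0834)·(41) = 0.5128 - 3.4194 = -2.9066
[A] = e^(-2.9066) = 0.0547 M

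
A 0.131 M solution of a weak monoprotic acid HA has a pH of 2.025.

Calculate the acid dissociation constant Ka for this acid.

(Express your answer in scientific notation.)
K_a = 7.33e-04

[H⁺] = 10^(−pH) = 10^(−2.025) = 9.441e-03 M. For HA ⇌ H⁺ + A⁻, Ka = x²/(C − x) = (9.441e-03)²/(0.131 − 9.441e-03) = 7.33e-04.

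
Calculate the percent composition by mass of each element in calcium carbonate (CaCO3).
Ca: 40.04%, C: 12.00%, O: 47.96%

Molar mass of CaCO3 = 100.09 g/mol
% Ca = (1 × 40.08) / 100.09 × 100% = 40.08 / 100.09 × 100% = 40.04%
% C = (1 × 12.01) / 100.09 × 100% = 12.01 / 100.09 × 100% = 12.00%
% O = (3 × 16.0) / 100.09 × 100% = 48 / 100.09 × 100% = 47.96%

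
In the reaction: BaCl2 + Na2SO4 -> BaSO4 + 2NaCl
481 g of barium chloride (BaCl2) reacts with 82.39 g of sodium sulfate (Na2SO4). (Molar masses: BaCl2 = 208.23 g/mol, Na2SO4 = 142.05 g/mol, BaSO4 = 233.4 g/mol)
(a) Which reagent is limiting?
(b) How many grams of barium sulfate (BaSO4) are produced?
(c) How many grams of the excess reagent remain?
(a) Na2SO4, (b) 135.4 g, (c) 360.2 g

Moles of BaCl2 = 481 g ÷ 208.23 g/mol = 2.30995 mol
Moles of Na2SO4 = 82.39 g ÷ 142.05 g/mol = 0.580007 mol
Moles ÷ coefficient: BaCl2: 2.30995/1 = 2.31, Na2SO4: 0.580007/1 = 0.58
(a) Na2SO4 has the smaller value, so Na2SO4 is the limiting reagent.
(b) Moles of BaSO4 = 0.580007 mol Na2SO4 × (1/1) = 0.580007 mol; mass = 0.580007 mol × 233.4 g/mol = 135.4 g
(c) BaCl2 consumed = 0.580007 × (1/1) = 0.580007 mol; remaining = 2.30995 − 0.580007 = 1.72994 mol; mass = 1.72994 mol × 208.23 g/mol = 360.2 g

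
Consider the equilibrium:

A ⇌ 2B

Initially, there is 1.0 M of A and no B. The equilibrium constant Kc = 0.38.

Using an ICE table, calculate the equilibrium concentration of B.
[B] = 0.529 M

ICE: [A] = 1.0 − x, [B] = 2x.
Kc = (2x)²/(1.0 − x) = 0.38 ⇒ 4x² + 0.38x − 0.38 = 0.
x = (−0.38 + √(0.38² + 4·4·0.38))/(2·4) = (−0.38 + √6.2244)/8 = 0.26436.
[B] = 2x = 0.529 M.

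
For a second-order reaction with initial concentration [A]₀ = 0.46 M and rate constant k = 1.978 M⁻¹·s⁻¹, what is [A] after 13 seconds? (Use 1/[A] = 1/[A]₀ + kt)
0.0359 M

1/[A] = 1/[A]₀ + k·t = 1/0.46 + (1.978)·(13) = 2.1739 + 25.7140 = 27.8879
[A] = 1/27.8879 = 0.0359 M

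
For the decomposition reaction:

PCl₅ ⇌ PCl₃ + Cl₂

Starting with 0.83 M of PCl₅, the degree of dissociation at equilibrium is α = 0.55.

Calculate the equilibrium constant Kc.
K_c = 0.5579

x = α·[A]₀ = 0.55 × 0.83 = 0.4565 M dissociated.
At eq: [PCl₅] = 0.83 − 0.4565 = 0.3735 M; [PCl₃] = [Cl₂] = x = 0.4565 M.
Kc = [PCl₃][Cl₂]/[PCl₅] = (0.4565)²/0.3735 = 0.5579.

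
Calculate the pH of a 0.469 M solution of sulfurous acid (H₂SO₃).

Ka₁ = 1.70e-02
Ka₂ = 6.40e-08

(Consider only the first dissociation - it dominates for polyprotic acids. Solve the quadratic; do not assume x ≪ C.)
pH = 1.09

x² + Ka₁·x − Ka₁·C = 0 with Ka₁ = 1.70e-02, C = 0.469.
x = (−Ka₁ + √(Ka₁² + 4·Ka₁·C))/2 = 8.1195e-02 M, so pH = 1.09.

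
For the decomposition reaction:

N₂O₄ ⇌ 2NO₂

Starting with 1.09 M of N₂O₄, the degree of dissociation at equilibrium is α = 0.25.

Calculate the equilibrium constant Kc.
K_c = 0.3633

x = α·[A]₀ = 0.25 × 1.09 = 0.2725 M dissociated.
At eq: [N₂O₄] = 1.09 − 0.2725 = 0.8175 M; [NO₂] = 2x = 0.545 M.
Kc = [NO₂]²/[N₂O₄] = (0.545)²/0.8175 = 0.3633.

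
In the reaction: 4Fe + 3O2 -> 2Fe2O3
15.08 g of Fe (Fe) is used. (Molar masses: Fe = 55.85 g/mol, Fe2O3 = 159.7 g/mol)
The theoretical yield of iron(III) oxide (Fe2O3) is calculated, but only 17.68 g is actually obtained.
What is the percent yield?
Moles of Fe = 15.08 g ÷ 55.85 g/mol = 0.270009 mol
Mole ratio: 2 mol Fe2O3 / 4 mol Fe
Moles of Fe2O3 = 0.270009 × (2/4) = 0.135004 mol
Theoretical yield = 0.135004 mol × 159.7 g/mol = 21.56 g
Actual yield = 17.68 g
Percent yield = (17.68 / 21.56) × 100% = 82.0%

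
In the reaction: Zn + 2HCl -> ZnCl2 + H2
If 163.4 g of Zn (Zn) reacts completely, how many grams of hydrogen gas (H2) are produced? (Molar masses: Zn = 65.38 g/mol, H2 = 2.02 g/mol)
Moles of Zn = 163.4 g ÷ 65.38 g/mol = 2.49924 mol
Mole ratio: 1 mol H2 / 1 mol Zn
Moles of H2 = 2.49924 × (1/1) = 2.49924 mol
Mass of H2 = 2.49924 mol × 2.02 g/mol = 5.048 g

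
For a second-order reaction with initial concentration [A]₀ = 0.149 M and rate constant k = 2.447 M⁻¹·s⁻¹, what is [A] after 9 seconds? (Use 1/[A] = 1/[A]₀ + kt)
0.0348 M

1/[A] = 1/[A]₀ + k·t = 1/0.149 + (2.447)·(9) = 6.7114 + 22.0230 = 28.7344
[A] = 1/28.7344 = 0.0348 M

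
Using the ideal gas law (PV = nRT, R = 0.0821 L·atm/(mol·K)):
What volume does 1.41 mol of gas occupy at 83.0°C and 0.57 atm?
T = 83.0°C + 273.15 = 356.15 K
V = nRT/P = (1.41 × 0.0821 × 356.15) / 0.57
V = 72.33 L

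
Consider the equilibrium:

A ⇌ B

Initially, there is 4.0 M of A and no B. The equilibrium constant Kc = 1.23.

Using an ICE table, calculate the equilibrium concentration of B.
[B] = 2.206 M

ICE: [A] = 4.0 − x, [B] = x.
Kc = x/(4.0 − x) = 1.23 ⇒ x = 1.23·4.0/(1 + 1.23) = 4.92/2.23 = 2.206.
[B] = x = 2.206 M.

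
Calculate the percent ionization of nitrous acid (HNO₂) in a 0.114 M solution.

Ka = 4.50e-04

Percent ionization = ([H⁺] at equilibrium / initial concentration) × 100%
Percent ionization = 6.09%

Let x = [H⁺]. Ka = x²/(C - x) ⇒ x² + (4.50e-04)x - (4.50e-04)(0.114) = 0. x = 6.9409e-03. Percent = (6.9409e-03/0.114) × 100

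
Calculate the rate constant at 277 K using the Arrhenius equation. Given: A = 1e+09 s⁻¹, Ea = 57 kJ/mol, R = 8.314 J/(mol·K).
1.78e-02 s⁻¹

k = A·exp(-Ea/(R·T)) = 1e+09·exp(-57000/(8.314·277)) = 1e+09·exp(-24.7506) = 1e+09·1.7822e-11 = 1.78e-02 s⁻¹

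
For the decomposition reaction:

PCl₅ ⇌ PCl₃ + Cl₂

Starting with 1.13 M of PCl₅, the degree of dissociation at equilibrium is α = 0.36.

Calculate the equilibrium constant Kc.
K_c = 0.2288

x = α·[A]₀ = 0.36 × 1.13 = 0.4068 M dissociated.
At eq: [PCl₅] = 1.13 − 0.4068 = 0.7232 M; [PCl₃] = [Cl₂] = x = 0.4068 M.
Kc = [PCl₃][Cl₂]/[PCl₅] = (0.4068)²/0.7232 = 0.2288.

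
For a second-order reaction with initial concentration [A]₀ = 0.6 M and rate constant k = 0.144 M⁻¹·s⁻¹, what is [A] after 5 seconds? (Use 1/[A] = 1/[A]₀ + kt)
0.4190 M

1/[A] = 1/[A]₀ + k·t = 1/0.6 + (0.144)·(5) = 1.6667 + 0.7200 = 2.3867
[A] = 1/2.3867 = 0.4190 M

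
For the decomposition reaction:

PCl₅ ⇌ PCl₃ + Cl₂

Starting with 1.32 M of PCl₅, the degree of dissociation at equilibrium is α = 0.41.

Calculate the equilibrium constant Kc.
K_c = 0.3761

x = α·[A]₀ = 0.41 × 1.32 = 0.5412 M dissociated.
At eq: [PCl₅] = 1.32 − 0.5412 = 0.7788 M; [PCl₃] = [Cl₂] = x = 0.5412 M.
Kc = [PCl₃][Cl₂]/[PCl₅] = (0.5412)²/0.7788 = 0.3761.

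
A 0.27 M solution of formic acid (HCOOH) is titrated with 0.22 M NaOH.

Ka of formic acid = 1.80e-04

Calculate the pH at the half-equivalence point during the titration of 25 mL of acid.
pH = pKa = 3.74

At the half-equivalence point, [HA] = [A⁻], so by Henderson–Hasselbalch pH = pKa + log(1) = pKa.
pKa = −log(1.80e-04) = 3.74.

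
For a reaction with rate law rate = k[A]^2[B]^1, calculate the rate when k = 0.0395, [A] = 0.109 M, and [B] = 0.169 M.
7.931e-05 M/s

rate = k·[A]^2·[B]^1 = 0.0395·(0.109)^2·(0.169)^1 = 0.0395·0.011881·0.169 = 7.931e-05 M/s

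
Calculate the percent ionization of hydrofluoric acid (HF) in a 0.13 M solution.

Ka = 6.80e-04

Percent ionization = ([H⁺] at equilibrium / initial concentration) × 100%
Percent ionization = 6.98%

Let x = [H⁺]. Ka = x²/(C - x) ⇒ x² + (6.80e-04)x - (6.80e-04)(0.13) = 0. x = 9.0683e-03. Percent = (9.0683e-03/0.13) × 100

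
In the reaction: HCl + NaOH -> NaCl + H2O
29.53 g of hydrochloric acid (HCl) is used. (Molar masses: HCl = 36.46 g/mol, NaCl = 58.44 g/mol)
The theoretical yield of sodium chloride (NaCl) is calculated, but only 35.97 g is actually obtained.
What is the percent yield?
Moles of HCl = 29.53 g ÷ 36.46 g/mol = 0.809929 mol
Mole ratio: 1 mol NaCl / 1 mol HCl
Moles of NaCl = 0.809929 × (1/1) = 0.809929 mol
Theoretical yield = 0.809929 mol × 58.44 g/mol = 47.332 g
Actual yield = 35.97 g
Percent yield = (35.97 / 47.332) × 100% = 76.0%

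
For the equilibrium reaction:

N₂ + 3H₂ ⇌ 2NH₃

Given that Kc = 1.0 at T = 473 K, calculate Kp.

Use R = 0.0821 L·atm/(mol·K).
K_p = 6.63e-04

Δn = (moles gaseous products) − (moles gaseous reactants) = -2
T = 473 K; RT = 0.0821 × 473 = 38.8333
Kp = Kc·(RT)^Δn = 1.0 × (38.8333)^-2 = 1.0 × 0.000663119 = 6.63e-04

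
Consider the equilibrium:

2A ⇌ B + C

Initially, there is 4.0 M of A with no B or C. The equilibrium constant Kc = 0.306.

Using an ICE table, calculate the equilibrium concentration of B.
[B] = 1.050 M

ICE: [A] = 4.0 − 2x, [B] = [C] = x.
Kc = x²/(4.0 − 2x)² = 0.306 ⇒ √Kc = x/(4.0 − 2x).
x = √0.306·4.0/(1 + 2√0.306) = 0.55317·4.0/2.1063 = 1.0505.
[B] = x = 1.050 M.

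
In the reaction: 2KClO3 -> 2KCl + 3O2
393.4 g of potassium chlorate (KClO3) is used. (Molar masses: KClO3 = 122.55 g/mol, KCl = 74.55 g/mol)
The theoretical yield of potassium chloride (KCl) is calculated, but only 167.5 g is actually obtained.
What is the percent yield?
Moles of KClO3 = 393.4 g ÷ 122.55 g/mol = 3.21012 mol
Mole ratio: 2 mol KCl / 2 mol KClO3
Moles of KCl = 3.21012 × (2/2) = 3.21012 mol
Theoretical yield = 3.21012 mol × 74.55 g/mol = 239.31 g
Actual yield = 167.5 g
Percent yield = (167.5 / 239.31) × 100% = 70.0%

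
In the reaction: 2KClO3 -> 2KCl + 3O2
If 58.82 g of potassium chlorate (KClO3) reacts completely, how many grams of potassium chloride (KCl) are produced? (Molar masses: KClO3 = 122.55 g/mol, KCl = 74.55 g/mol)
Moles of KClO3 = 58.82 g ÷ 122.55 g/mol = 0.479967 mol
Mole ratio: 2 mol KCl / 2 mol KClO3
Moles of KCl = 0.479967 × (2/2) = 0.479967 mol
Mass of KCl = 0.479967 mol × 74.55 g/mol = 35.78 g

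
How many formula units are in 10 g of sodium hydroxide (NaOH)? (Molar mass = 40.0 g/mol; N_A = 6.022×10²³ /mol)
Moles = 10 g ÷ 40.0 g/mol = 0.25 mol
Formula units = 0.25 mol × 6.022×10²³ /mol = 1.506e+23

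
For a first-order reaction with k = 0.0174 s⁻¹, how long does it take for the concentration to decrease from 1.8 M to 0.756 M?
49.86 s

From ln[A] = ln[A]₀ - k·t: t = ln([A]₀/[A])/k = ln(1.8/0.756)/0.0174 = ln(2.3810)/0.0174 = 0.8675/0.0174 = 49.86 s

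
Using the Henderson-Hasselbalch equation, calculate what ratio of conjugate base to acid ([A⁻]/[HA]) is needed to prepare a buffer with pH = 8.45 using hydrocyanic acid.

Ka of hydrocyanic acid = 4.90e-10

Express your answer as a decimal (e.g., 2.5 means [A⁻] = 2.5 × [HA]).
[A⁻]/[HA] = 0.138

pKa = −log(4.90e-10) = 9.3098. pH = pKa + log([A⁻]/[HA]). 8.45 = 9.3098 + log(ratio). log(ratio) = 8.45 − 9.3098 = -0.8598. ratio = 10^(-0.8598) = 0.138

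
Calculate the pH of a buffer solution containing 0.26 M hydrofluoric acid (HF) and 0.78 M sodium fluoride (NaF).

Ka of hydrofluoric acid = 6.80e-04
pH = 3.64

pKa = -log(6.80e-04) = 3.17. pH = pKa + log([A⁻]/[HA]) = 3.17 + log(0.78/0.26)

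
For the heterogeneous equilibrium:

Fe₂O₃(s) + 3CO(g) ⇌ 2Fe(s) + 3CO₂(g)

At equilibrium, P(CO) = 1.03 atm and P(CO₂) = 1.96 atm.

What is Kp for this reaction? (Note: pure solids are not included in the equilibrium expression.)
K_p = 6.891

Solids (Fe₂O₃, Fe) are excluded.
Kp = P(CO₂)³/P(CO)³ = (1.96)³/(1.03)³ = 7.53/1.093 = 6.891.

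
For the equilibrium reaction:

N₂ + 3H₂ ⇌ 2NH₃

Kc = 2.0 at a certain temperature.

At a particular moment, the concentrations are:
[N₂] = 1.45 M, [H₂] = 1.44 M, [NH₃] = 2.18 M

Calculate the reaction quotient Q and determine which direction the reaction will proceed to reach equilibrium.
Q = 1.098, Q < K, reaction proceeds forward (toward products)

Q = ([NH₃]^2) / ([N₂] × [H₂]^3)
  = ((2.18)^2) / ((1.45)·(1.44)^3) = 4.7524/4.3297 = 1.098
Since Q = 1.098 < Kc = 2.0, the reaction proceeds forward (toward products) to reach equilibrium.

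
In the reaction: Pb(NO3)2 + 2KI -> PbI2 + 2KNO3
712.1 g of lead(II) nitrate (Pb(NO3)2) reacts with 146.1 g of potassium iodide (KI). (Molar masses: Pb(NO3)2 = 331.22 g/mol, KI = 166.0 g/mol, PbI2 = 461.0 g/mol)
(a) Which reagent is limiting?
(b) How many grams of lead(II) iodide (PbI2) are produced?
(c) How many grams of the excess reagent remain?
(a) KI, (b) 202.9 g, (c) 566.3 g

Moles of Pb(NO3)2 = 712.1 g ÷ 331.22 g/mol = 2.14993 mol
Moles of KI = 146.1 g ÷ 166.0 g/mol = 0.88012 mol
Moles ÷ coefficient: Pb(NO3)2: 2.14993/1 = 2.15, KI: 0.88012/2 = 0.4401
(a) KI has the smaller value, so KI is the limiting reagent.
(b) Moles of PbI2 = 0.88012 mol KI × (1/2) = 0.44006 mol; mass = 0.44006 mol × 461.0 g/mol = 202.9 g
(c) Pb(NO3)2 consumed = 0.88012 × (1/2) = 0.44006 mol; remaining = 2.14993 − 0.44006 = 1.70987 mol; mass = 1.70987 mol × 331.22 g/mol = 566.3 g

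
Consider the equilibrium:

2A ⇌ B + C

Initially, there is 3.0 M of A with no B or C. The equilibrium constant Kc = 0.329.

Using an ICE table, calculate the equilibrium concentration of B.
[B] = 0.801 M

ICE: [A] = 3.0 − 2x, [B] = [C] = x.
Kc = x²/(3.0 − 2x)² = 0.329 ⇒ √Kc = x/(3.0 − 2x).
x = √0.329·3.0/(1 + 2√0.329) = 0.57359·3.0/2.1472 = 0.80141.
[B] = x = 0.801 M.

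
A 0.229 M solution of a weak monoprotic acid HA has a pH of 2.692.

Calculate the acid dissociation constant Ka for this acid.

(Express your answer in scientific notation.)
K_a = 1.82e-05

[H⁺] = 10^(−pH) = 10^(−2.692) = 2.032e-03 M. For HA ⇌ H⁺ + A⁻, Ka = x²/(C − x) = (2.032e-03)²/(0.229 − 2.032e-03) = 1.82e-05.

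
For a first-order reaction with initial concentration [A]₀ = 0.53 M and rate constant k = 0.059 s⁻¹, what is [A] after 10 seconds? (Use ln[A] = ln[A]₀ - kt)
0.2938 M

ln[A] = ln[A]₀ - k·t = ln(0.53) - (0.059)·(10) = -0.6349 - 0.5900 = -1.2249
[A] = e^(-1.2249) = 0.2938 M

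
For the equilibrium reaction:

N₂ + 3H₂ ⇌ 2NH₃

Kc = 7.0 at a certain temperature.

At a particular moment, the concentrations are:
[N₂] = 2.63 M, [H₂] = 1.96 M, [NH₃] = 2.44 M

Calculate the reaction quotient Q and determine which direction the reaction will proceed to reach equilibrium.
Q = 0.301, Q < K, reaction proceeds forward (toward products)

Q = ([NH₃]^2) / ([N₂] × [H₂]^3)
  = ((2.44)^2) / ((2.63)·(1.96)^3) = 5.9536/19.803 = 0.3006
Since Q = 0.3006 < Kc = 7.0, the reaction proceeds forward (toward products) to reach equilibrium.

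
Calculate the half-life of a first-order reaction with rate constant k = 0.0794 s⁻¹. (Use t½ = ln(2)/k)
8.73 s

t½ = ln(2)/k = 0.6931/0.0794 = 8.73 s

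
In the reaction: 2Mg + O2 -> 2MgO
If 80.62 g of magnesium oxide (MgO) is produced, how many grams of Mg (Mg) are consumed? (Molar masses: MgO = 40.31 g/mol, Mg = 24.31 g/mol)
Moles of MgO = 80.62 g ÷ 40.31 g/mol = 2 mol
Mole ratio: 2 mol Mg / 2 mol MgO
Moles of Mg = 2 × (2/2) = 2 mol
Mass of Mg = 2 mol × 24.31 g/mol = 48.62 g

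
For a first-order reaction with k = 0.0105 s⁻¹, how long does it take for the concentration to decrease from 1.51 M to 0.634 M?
82.65 s

From ln[A] = ln[A]₀ - k·t: t = ln([A]₀/[A])/k = ln(1.51/0.634)/0.0105 = ln(2.3817)/0.0105 = 0.8678/0.0105 = 82.65 s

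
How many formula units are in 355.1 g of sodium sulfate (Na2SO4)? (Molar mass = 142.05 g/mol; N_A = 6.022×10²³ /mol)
Moles = 355.1 g ÷ 142.05 g/mol = 2.49982 mol
Formula units = 2.49982 mol × 6.022×10²³ /mol = 1.505e+24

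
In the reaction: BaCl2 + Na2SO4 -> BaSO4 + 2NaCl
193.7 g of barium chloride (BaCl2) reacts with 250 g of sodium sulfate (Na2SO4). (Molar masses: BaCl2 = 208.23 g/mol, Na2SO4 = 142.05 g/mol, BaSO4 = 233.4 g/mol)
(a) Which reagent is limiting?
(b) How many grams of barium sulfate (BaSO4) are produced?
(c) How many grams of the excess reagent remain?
(a) BaCl2, (b) 217.1 g, (c) 117.9 g

Moles of BaCl2 = 193.7 g ÷ 208.23 g/mol = 0.930221 mol
Moles of Na2SO4 = 250 g ÷ 142.05 g/mol = 1.75994 mol
Moles ÷ coefficient: BaCl2: 0.930221/1 = 0.9302, Na2SO4: 1.75994/1 = 1.76
(a) BaCl2 has the smaller value, so BaCl2 is the limiting reagent.
(b) Moles of BaSO4 = 0.930221 mol BaCl2 × (1/1) = 0.930221 mol; mass = 0.930221 mol × 233.4 g/mol = 217.1 g
(c) Na2SO4 consumed = 0.930221 × (1/1) = 0.930221 mol; remaining = 1.75994 − 0.930221 = 0.829722 mol; mass = 0.829722 mol × 142.05 g/mol = 117.9 g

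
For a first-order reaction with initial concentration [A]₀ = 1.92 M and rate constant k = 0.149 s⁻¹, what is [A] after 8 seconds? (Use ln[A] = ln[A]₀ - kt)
0.5829 M

ln[A] = ln[A]₀ - k·t = ln(1.92) - (0.149)·(8) = 0.6523 - 1.1920 = -0.5397
[A] = e^(-0.5397) = 0.5829 M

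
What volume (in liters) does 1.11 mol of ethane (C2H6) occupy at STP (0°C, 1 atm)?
At STP, 1 mol of gas occupies 22.4 L
Volume = 1.11 mol × 22.4 L/mol = 24.86 L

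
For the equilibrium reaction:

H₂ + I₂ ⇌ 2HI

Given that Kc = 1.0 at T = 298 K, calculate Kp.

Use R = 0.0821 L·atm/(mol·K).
K_p = 1.0000

Δn = (moles gaseous products) − (moles gaseous reactants) = 0
T = 298 K; RT = 0.0821 × 298 = 24.4658
Kp = Kc·(RT)^Δn = 1.0 × (24.4658)^0 = 1.0 × 1 = 1.0000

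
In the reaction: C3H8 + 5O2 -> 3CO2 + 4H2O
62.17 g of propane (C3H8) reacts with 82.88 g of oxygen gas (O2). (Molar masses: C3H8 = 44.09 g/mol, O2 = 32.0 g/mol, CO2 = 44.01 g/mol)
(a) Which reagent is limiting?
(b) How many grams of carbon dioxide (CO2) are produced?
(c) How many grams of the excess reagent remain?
(a) O2, (b) 68.39 g, (c) 39.33 g

Moles of C3H8 = 62.17 g ÷ 44.09 g/mol = 1.41007 mol
Moles of O2 = 82.88 g ÷ 32.0 g/mol = 2.59 mol
Moles ÷ coefficient: C3H8: 1.41007/1 = 1.41, O2: 2.59/5 = 0.518
(a) O2 has the smaller value, so O2 is the limiting reagent.
(b) Moles of CO2 = 2.59 mol O2 × (3/5) = 1.554 mol; mass = 1.554 mol × 44.01 g/mol = 68.39 g
(c) C3H8 consumed = 2.59 × (1/5) = 0.518 mol; remaining = 1.41007 − 0.518 = 0.89207 mol; mass = 0.89207 mol × 44.09 g/mol = 39.33 g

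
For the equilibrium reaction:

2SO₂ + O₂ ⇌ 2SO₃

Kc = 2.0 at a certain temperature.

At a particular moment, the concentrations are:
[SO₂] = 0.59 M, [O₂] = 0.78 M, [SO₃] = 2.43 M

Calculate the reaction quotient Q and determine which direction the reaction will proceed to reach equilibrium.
Q = 21.748, Q > K, reaction proceeds reverse (toward reactants)

Q = ([SO₃]^2) / ([SO₂]^2 × [O₂])
  = ((2.43)^2) / ((0.59)^2·(0.78)) = 5.9049/0.27152 = 21.75
Since Q = 21.75 > Kc = 2.0, the reaction proceeds reverse (toward reactants) to reach equilibrium.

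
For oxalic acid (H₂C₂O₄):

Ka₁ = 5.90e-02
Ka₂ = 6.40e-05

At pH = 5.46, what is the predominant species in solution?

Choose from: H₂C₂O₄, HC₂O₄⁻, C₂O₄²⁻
C₂O₄²⁻

pKa1 = 1.23, pKa2 = 4.19. Each pKa is the crossover between adjacent species; pH = 5.46 lies in the region where C₂O₄²⁻ predominates.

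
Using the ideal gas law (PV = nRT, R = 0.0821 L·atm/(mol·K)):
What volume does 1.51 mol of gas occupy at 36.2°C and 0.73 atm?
T = 36.2°C + 273.15 = 309.35 K
V = nRT/P = (1.51 × 0.0821 × 309.35) / 0.73
V = 52.53 L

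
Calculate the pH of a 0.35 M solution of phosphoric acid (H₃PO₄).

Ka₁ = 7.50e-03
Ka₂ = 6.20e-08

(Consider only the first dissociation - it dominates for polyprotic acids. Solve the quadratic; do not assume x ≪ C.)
pH = 1.32

x² + Ka₁·x − Ka₁·C = 0 with Ka₁ = 7.50e-03, C = 0.35.
x = (−Ka₁ + √(Ka₁² + 4·Ka₁·C))/2 = 4.7622e-02 M, so pH = 1.32.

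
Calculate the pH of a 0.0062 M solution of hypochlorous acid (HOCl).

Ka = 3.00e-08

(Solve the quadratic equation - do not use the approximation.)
pH = 4.87

x² + Ka×x - Ka×C = 0. Using quadratic formula: [H⁺] = 1.3623e-05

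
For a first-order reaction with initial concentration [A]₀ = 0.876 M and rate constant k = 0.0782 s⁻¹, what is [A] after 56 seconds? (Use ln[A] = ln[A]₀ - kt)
0.0110 M

ln[A] = ln[A]₀ - k·t = ln(0.876) - (0.0782)·(56) = -0.1324 - 4.3792 = -4.5116
[A] = e^(-4.5116) = 0.0110 M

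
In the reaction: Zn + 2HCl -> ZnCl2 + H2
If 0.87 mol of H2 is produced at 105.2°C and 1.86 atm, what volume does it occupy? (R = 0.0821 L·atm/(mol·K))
T = 105.2°C + 273.15 = 378.35 K
V = nRT/P = (0.87 × 0.0821 × 378.35) / 1.86
V = 14.53 L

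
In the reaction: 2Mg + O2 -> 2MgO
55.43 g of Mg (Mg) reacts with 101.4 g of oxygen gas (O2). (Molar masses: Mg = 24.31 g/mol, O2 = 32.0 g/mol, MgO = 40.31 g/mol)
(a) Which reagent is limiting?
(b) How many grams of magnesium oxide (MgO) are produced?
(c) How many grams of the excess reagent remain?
(a) Mg, (b) 91.91 g, (c) 64.92 g

Moles of Mg = 55.43 g ÷ 24.31 g/mol = 2.28013 mol
Moles of O2 = 101.4 g ÷ 32.0 g/mol = 3.16875 mol
Moles ÷ coefficient: Mg: 2.28013/2 = 1.14, O2: 3.16875/1 = 3.169
(a) Mg has the smaller value, so Mg is the limiting reagent.
(b) Moles of MgO = 2.28013 mol Mg × (2/2) = 2.28013 mol; mass = 2.28013 mol × 40.31 g/mol = 91.91 g
(c) O2 consumed = 2.28013 × (1/2) = 1.14007 mol; remaining = 3.16875 − 1.14007 = 2.02868 mol; mass = 2.02868 mol × 32.0 g/mol = 64.92 g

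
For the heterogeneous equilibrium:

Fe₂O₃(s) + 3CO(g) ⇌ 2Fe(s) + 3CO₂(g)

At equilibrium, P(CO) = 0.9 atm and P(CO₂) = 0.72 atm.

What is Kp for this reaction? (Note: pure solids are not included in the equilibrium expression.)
K_p = 0.512

Solids (Fe₂O₃, Fe) are excluded.
Kp = P(CO₂)³/P(CO)³ = (0.72)³/(0.9)³ = 0.3732/0.729 = 0.512.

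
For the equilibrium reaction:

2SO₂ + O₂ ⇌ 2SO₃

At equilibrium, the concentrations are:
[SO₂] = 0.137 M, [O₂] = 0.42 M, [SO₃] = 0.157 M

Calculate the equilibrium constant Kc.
K_c = 3.1269

Kc = ([SO₃]^2) / ([SO₂]^2 × [O₂])
   = ((0.157)^2) / ((0.137)^2·(0.42))
   = 0.024649 / 0.007883 = 3.1269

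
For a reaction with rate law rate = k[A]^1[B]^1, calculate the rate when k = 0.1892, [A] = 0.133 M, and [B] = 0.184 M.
0.00463 M/s

rate = k·[A]^1·[B]^1 = 0.1892·(0.133)^1·(0.184)^1 = 0.1892·0.133·0.184 = 0.00463 M/s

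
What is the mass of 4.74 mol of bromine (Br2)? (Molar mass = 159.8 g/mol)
Mass = 4.74 mol × 159.8 g/mol = 757.5 g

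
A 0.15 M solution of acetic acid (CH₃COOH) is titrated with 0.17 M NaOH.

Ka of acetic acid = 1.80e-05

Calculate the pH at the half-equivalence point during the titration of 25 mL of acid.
pH = pKa = 4.74

At the half-equivalence point, [HA] = [A⁻], so by Henderson–Hasselbalch pH = pKa + log(1) = pKa.
pKa = −log(1.80e-05) = 4.74.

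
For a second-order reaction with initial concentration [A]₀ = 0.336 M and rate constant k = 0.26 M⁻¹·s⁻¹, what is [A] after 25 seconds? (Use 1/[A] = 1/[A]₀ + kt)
0.1055 M

1/[A] = 1/[A]₀ + k·t = 1/0.336 + (0.26)·(25) = 2.9762 + 6.5000 = 9.4762
[A] = 1/9.4762 = 0.1055 M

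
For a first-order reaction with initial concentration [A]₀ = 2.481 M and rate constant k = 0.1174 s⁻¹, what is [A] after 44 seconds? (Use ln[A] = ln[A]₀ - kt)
0.0142 M

ln[A] = ln[A]₀ - k·t = ln(2.481) - (0.1174)·(44) = 0.9087 - 5.1656 = -4.2569
[A] = e^(-4.2569) = 0.0142 M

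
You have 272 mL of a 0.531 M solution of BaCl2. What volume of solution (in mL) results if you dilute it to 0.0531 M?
Using M₁V₁ = M₂V₂:
0.531 × 272 = 0.0531 × V₂
V₂ = (0.531 × 272) / 0.0531 = 2720 mL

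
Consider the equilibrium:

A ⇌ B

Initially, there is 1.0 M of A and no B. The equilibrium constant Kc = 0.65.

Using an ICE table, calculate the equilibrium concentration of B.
[B] = 0.394 M

ICE: [A] = 1.0 − x, [B] = x.
Kc = x/(1.0 − x) = 0.65 ⇒ x = 0.65·1.0/(1 + 0.65) = 0.65/1.65 = 0.3939.
[B] = x = 0.394 M.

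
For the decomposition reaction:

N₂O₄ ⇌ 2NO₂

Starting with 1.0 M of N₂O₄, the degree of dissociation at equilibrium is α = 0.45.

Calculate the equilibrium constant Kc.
K_c = 1.4727

x = α·[A]₀ = 0.45 × 1.0 = 0.45 M dissociated.
At eq: [N₂O₄] = 1.0 − 0.45 = 0.55 M; [NO₂] = 2x = 0.9 M.
Kc = [NO₂]²/[N₂O₄] = (0.9)²/0.55 = 1.473.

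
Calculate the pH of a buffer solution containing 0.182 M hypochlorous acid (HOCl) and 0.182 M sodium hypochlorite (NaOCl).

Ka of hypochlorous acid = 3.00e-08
pH = 7.52

pKa = -log(3.00e-08) = 7.52. pH = pKa + log([A⁻]/[HA]) = 7.52 + log(0.182/0.182)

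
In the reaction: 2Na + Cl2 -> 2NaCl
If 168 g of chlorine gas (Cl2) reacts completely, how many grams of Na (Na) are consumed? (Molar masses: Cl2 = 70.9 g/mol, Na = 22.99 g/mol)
Moles of Cl2 = 168 g ÷ 70.9 g/mol = 2.36953 mol
Mole ratio: 2 mol Na / 1 mol Cl2
Moles of Na = 2.36953 × (2/1) = 4.73907 mol
Mass of Na = 4.73907 mol × 22.99 g/mol = 109 g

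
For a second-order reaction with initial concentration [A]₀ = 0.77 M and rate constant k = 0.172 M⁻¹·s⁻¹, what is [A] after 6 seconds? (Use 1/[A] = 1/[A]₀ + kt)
0.4291 M

1/[A] = 1/[A]₀ + k·t = 1/0.77 + (0.172)·(6) = 1.2987 + 1.0320 = 2.3307
[A] = 1/2.3307 = 0.4291 M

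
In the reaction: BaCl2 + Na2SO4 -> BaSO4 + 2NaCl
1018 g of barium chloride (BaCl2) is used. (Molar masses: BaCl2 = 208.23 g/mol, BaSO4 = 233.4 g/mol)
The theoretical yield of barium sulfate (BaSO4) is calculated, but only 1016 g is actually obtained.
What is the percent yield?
Moles of BaCl2 = 1018 g ÷ 208.23 g/mol = 4.88882 mol
Mole ratio: 1 mol BaSO4 / 1 mol BaCl2
Moles of BaSO4 = 4.88882 × (1/1) = 4.88882 mol
Theoretical yield = 4.88882 mol × 233.4 g/mol = 1141.1 g
Actual yield = 1016 g
Percent yield = (1016 / 1141.1) × 100% = 89.0%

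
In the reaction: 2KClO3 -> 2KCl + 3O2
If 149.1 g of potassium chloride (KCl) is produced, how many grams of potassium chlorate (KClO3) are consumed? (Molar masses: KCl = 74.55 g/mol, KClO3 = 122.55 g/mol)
Moles of KCl = 149.1 g ÷ 74.55 g/mol = 2 mol
Mole ratio: 2 mol KClO3 / 2 mol KCl
Moles of KClO3 = 2 × (2/2) = 2 mol
Mass of KClO3 = 2 mol × 122.55 g/mol = 245.1 g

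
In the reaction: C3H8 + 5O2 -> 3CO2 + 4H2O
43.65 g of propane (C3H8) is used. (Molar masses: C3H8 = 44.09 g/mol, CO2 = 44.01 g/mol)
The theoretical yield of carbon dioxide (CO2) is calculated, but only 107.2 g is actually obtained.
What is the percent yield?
Moles of C3H8 = 43.65 g ÷ 44.09 g/mol = 0.99002 mol
Mole ratio: 3 mol CO2 / 1 mol C3H8
Moles of CO2 = 0.99002 × (3/1) = 2.97006 mol
Theoretical yield = 2.97006 mol × 44.01 g/mol = 130.71 g
Actual yield = 107.2 g
Percent yield = (107.2 / 130.71) × 100% = 82.0%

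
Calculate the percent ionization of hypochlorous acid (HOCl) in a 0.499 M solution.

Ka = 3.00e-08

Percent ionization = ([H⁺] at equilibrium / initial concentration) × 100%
Percent ionization = 0.0245%

Let x = [H⁺]. Ka = x²/(C - x) ⇒ x² + (3.00e-08)x - (3.00e-08)(0.499) = 0. x = 1.2234e-04. Percent = (1.2234e-04/0.499) × 100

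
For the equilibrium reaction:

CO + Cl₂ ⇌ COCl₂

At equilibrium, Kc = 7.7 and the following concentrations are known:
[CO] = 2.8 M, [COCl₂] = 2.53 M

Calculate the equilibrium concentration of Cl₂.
[Cl₂] = 0.1173 M

Kc = ([COCl₂]) / ([CO] × [Cl₂]) = 7.7
[Cl₂]^1 = (product terms)/(Kc · other reactant terms) = 2.53 / (7.7 · 2.8) = 0.11735
[Cl₂] = 0.1173 M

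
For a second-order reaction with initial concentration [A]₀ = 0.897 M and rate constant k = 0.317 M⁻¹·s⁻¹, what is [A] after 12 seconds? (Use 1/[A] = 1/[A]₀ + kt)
0.2033 M

1/[A] = 1/[A]₀ + k·t = 1/0.897 + (0.317)·(12) = 1.1148 + 3.8040 = 4.9188
[A] = 1/4.9188 = 0.2033 M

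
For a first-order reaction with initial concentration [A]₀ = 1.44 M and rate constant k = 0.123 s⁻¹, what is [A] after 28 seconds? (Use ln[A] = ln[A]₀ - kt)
0.0460 M

ln[A] = ln[A]₀ - k·t = ln(1.44) - (0.123)·(28) = 0.3646 - 3.4440 = -3.0794
[A] = e^(-3.0794) = 0.0460 M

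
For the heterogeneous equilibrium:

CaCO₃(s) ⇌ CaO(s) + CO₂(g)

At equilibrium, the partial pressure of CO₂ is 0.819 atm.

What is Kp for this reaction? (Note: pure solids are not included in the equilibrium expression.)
K_p = 0.819

Solids (CaCO₃, CaO) have activity 1 and are excluded.
Kp = P(CO₂) = 0.819.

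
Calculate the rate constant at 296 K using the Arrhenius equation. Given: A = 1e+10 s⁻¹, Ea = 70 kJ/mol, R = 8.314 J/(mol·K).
4.43e-03 s⁻¹

k = A·exp(-Ea/(R·T)) = 1e+10·exp(-70000/(8.314·296)) = 1e+10·exp(-28.4444) = 1e+10·4.4337e-13 = 4.43e-03 s⁻¹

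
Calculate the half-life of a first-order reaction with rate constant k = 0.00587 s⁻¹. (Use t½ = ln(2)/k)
118.08 s

t½ = ln(2)/k = 0.6931/0.00587 = 118.08 s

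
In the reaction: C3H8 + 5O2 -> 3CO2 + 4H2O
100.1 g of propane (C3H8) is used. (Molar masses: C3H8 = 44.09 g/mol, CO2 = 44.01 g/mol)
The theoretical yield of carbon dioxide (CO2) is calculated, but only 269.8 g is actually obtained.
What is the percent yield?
Moles of C3H8 = 100.1 g ÷ 44.09 g/mol = 2.27036 mol
Mole ratio: 3 mol CO2 / 1 mol C3H8
Moles of CO2 = 2.27036 × (3/1) = 6.81107 mol
Theoretical yield = 6.81107 mol × 44.01 g/mol = 299.76 g
Actual yield = 269.8 g
Percent yield = (269.8 / 299.76) × 100% = 90.0%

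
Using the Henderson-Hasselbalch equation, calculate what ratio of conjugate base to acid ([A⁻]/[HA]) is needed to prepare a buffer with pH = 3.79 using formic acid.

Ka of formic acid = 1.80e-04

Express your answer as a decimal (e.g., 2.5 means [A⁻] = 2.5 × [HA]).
[A⁻]/[HA] = 1.110

pKa = −log(1.80e-04) = 3.7447. pH = pKa + log([A⁻]/[HA]). 3.79 = 3.7447 + log(ratio). log(ratio) = 3.79 − 3.7447 = 0.0453. ratio = 10^(0.0453) = 1.110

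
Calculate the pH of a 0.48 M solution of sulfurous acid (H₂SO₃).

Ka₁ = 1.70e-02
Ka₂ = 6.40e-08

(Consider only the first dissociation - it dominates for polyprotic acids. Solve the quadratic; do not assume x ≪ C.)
pH = 1.08

x² + Ka₁·x − Ka₁·C = 0 with Ka₁ = 1.70e-02, C = 0.48.
x = (−Ka₁ + √(Ka₁² + 4·Ka₁·C))/2 = 8.2232e-02 M, so pH = 1.08.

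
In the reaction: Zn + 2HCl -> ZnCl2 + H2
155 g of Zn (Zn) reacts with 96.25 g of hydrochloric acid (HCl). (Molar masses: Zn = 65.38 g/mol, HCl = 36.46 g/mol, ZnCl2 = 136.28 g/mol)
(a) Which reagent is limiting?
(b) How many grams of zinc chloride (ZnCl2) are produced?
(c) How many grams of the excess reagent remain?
(a) HCl, (b) 179.9 g, (c) 68.7 g

Moles of Zn = 155 g ÷ 65.38 g/mol = 2.37076 mol
Moles of HCl = 96.25 g ÷ 36.46 g/mol = 2.63988 mol
Moles ÷ coefficient: Zn: 2.37076/1 = 2.371, HCl: 2.63988/2 = 1.32
(a) HCl has the smaller value, so HCl is the limiting reagent.
(b) Moles of ZnCl2 = 2.63988 mol HCl × (1/2) = 1.31994 mol; mass = 1.31994 mol × 136.28 g/mol = 179.9 g
(c) Zn consumed = 2.63988 × (1/2) = 1.31994 mol; remaining = 2.37076 − 1.31994 = 1.05082 mol; mass = 1.05082 mol × 65.38 g/mol = 68.7 g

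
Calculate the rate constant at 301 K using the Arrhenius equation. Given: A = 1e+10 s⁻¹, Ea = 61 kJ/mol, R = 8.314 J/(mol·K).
2.59e-01 s⁻¹

k = A·exp(-Ea/(R·T)) = 1e+10·exp(-61000/(8.314·301)) = 1e+10·exp(-24.3755) = 1e+10·2.5933e-11 = 2.59e-01 s⁻¹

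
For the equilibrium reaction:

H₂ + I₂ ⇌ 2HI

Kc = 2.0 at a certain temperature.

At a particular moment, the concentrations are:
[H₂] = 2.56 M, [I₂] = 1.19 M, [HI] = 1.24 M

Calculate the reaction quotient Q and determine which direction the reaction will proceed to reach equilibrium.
Q = 0.505, Q < K, reaction proceeds forward (toward products)

Q = ([HI]^2) / ([H₂] × [I₂])
  = ((1.24)^2) / ((2.56)·(1.19)) = 1.5376/3.0464 = 0.5047
Since Q = 0.5047 < Kc = 2.0, the reaction proceeds forward (toward products) to reach equilibrium.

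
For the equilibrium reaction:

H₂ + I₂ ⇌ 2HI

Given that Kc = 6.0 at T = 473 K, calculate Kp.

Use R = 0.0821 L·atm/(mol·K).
K_p = 6.0000

Δn = (moles gaseous products) − (moles gaseous reactants) = 0
T = 473 K; RT = 0.0821 × 473 = 38.8333
Kp = Kc·(RT)^Δn = 6.0 × (38.8333)^0 = 6.0 × 1 = 6.0000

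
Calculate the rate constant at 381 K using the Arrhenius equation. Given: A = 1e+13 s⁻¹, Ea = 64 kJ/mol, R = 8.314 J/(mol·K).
1.68e+04 s⁻¹

k = A·exp(-Ea/(R·T)) = 1e+13·exp(-64000/(8.314·381)) = 1e+13·exp(-20.2044) = 1e+13·1.6802e-09 = 1.68e+04 s⁻¹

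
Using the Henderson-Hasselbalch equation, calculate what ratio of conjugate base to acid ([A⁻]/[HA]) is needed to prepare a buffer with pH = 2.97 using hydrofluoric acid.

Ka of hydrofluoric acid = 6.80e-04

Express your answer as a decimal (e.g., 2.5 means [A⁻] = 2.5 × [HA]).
[A⁻]/[HA] = 0.635

pKa = −log(6.80e-04) = 3.1675. pH = pKa + log([A⁻]/[HA]). 2.97 = 3.1675 + log(ratio). log(ratio) = 2.97 − 3.1675 = -0.1975. ratio = 10^(-0.1975) = 0.635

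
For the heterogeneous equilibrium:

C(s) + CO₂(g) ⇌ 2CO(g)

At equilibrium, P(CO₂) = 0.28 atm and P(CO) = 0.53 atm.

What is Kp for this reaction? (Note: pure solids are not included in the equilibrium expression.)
K_p = 1.003

Solid C is excluded.
Kp = P(CO)²/P(CO₂) = (0.53)²/0.28 = 0.2809/0.28 = 1.003.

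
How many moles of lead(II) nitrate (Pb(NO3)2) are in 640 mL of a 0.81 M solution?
Moles = Molarity × Volume (L)
Moles = 0.81 M × 0.64 L = 0.5184 mol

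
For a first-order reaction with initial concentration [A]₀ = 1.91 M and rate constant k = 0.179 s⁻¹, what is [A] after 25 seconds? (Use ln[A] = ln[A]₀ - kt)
0.0218 M

ln[A] = ln[A]₀ - k·t = ln(1.91) - (0.179)·(25) = 0.6471 - 4.4750 = -3.8279
[A] = e^(-3.8279) = 0.0218 M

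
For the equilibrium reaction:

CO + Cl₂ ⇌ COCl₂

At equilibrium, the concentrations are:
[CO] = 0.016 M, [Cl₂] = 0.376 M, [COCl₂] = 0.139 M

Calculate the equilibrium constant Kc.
K_c = 23.1051

Kc = ([COCl₂]) / ([CO] × [Cl₂])
   = ((0.139)) / ((0.016)·(0.376))
   = 0.139 / 0.006016 = 23.1051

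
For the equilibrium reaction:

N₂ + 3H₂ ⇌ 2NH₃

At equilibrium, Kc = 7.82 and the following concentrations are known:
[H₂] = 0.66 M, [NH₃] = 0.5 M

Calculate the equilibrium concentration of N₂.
[N₂] = 0.1112 M

Kc = ([NH₃]^2) / ([N₂] × [H₂]^3) = 7.82
[N₂]^1 = (product terms)/(Kc · other reactant terms) = 0.25 / (7.82 · 0.2875) = 0.1112
[N₂] = 0.1112 M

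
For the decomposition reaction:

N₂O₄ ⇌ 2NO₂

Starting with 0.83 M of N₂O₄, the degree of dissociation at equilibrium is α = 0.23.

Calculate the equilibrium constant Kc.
K_c = 0.2281

x = α·[A]₀ = 0.23 × 0.83 = 0.1909 M dissociated.
At eq: [N₂O₄] = 0.83 − 0.1909 = 0.6391 M; [NO₂] = 2x = 0.3818 M.
Kc = [NO₂]²/[N₂O₄] = (0.3818)²/0.6391 = 0.2281.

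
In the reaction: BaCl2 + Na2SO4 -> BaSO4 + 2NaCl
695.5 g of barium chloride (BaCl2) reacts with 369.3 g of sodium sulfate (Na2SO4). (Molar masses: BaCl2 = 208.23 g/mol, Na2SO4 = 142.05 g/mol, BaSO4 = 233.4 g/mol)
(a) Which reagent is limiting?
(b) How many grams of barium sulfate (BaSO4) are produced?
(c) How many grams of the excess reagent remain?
(a) Na2SO4, (b) 606.8 g, (c) 154.1 g

Moles of BaCl2 = 695.5 g ÷ 208.23 g/mol = 3.34006 mol
Moles of Na2SO4 = 369.3 g ÷ 142.05 g/mol = 2.59979 mol
Moles ÷ coefficient: BaCl2: 3.34006/1 = 3.34, Na2SO4: 2.59979/1 = 2.6
(a) Na2SO4 has the smaller value, so Na2SO4 is the limiting reagent.
(b) Moles of BaSO4 = 2.59979 mol Na2SO4 × (1/1) = 2.59979 mol; mass = 2.59979 mol × 233.4 g/mol = 606.8 g
(c) BaCl2 consumed = 2.59979 × (1/1) = 2.59979 mol; remaining = 3.34006 − 2.59979 = 0.740268 mol; mass = 0.740268 mol × 208.23 g/mol = 154.1 g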